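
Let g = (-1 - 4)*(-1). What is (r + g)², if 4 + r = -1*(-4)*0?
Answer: 1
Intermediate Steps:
r = -4 (r = -4 - 1*(-4)*0 = -4 + 4*0 = -4 + 0 = -4)
g = 5 (g = -5*(-1) = 5)
(r + g)² = (-4 + 5)² = 1² = 1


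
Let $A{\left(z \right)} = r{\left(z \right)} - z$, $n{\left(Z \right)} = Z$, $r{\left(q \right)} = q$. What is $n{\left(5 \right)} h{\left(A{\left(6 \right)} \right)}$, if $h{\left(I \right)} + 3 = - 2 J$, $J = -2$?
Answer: $5$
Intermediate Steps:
$A{\left(z \right)} = 0$ ($A{\left(z \right)} = z - z = 0$)
$h{\left(I \right)} = 1$ ($h{\left(I \right)} = -3 - -4 = -3 + 4 = 1$)
$n{\left(5 \right)} h{\left(A{\left(6 \right)} \right)} = 5 \cdot 1 = 5$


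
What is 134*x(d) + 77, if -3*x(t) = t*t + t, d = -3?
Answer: -191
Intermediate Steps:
x(t) = -t/3 - t²/3 (x(t) = -(t*t + t)/3 = -(t² + t)/3 = -(t + t²)/3 = -t/3 - t²/3)
134*x(d) + 77 = 134*(-⅓*(-3)*(1 - 3)) + 77 = 134*(-⅓*(-3)*(-2)) + 77 = 134*(-2) + 77 = -268 + 77 = -191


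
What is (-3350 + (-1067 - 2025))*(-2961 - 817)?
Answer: 24337876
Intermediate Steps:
(-3350 + (-1067 - 2025))*(-2961 - 817) = (-3350 - 3092)*(-3778) = -6442*(-3778) = 24337876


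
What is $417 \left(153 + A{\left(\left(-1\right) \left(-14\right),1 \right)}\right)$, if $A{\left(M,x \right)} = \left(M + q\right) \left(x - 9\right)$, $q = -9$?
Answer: $47121$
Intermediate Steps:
$A{\left(M,x \right)} = \left(-9 + M\right) \left(-9 + x\right)$ ($A{\left(M,x \right)} = \left(M - 9\right) \left(x - 9\right) = \left(-9 + M\right) \left(-9 + x\right)$)
$417 \left(153 + A{\left(\left(-1\right) \left(-14\right),1 \right)}\right) = 417 \left(153 + \left(81 - 9 \left(\left(-1\right) \left(-14\right)\right) - 9 + \left(-1\right) \left(-14\right) 1\right)\right) = 417 \left(153 + \left(81 - 126 - 9 + 14 \cdot 1\right)\right) = 417 \left(153 + \left(81 - 126 - 9 + 14\right)\right) = 417 \left(153 - 40\right) = 417 \cdot 113 = 47121$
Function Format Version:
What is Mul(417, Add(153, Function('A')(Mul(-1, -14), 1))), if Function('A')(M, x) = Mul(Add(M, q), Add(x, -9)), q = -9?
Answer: 47121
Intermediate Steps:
Function('A')(M, x) = Mul(Add(-9, M), Add(-9, x)) (Function('A')(M, x) = Mul(Add(M, -9), Add(x, -9)) = Mul(Add(-9, M), Add(-9, x)))
Mul(417, Add(153, Function('A')(Mul(-1, -14), 1))) = Mul(417, Add(153, Add(81, Mul(-9, Mul(-1, -14)), Mul(-9, 1), Mul(Mul(-1, -14), 1)))) = Mul(417, Add(153, Add(81, Mul(-9, 14), -9, Mul(14, 1)))) = Mul(417, Add(153, Add(81, -126, -9, 14))) = Mul(417, Add(153, -40)) = Mul(417, 113) = 47121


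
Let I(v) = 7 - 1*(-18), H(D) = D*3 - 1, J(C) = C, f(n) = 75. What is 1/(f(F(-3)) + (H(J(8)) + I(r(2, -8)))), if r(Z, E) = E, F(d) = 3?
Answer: 1/123 ≈ 0.0081301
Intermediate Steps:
H(D) = -1 + 3*D (H(D) = 3*D - 1 = -1 + 3*D)
I(v) = 25 (I(v) = 7 + 18 = 25)
1/(f(F(-3)) + (H(J(8)) + I(r(2, -8)))) = 1/(75 + ((-1 + 3*8) + 25)) = 1/(75 + ((-1 + 24) + 25)) = 1/(75 + (23 + 25)) = 1/(75 + 48) = 1/123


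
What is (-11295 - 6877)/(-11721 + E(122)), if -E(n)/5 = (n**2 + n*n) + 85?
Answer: 1298/11499 ≈ 0.11288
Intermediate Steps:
E(n) = -425 - 10*n**2 (E(n) = -5*((n**2 + n*n) + 85) = -5*((n**2 + n**2) + 85) = -5*(2*n**2 + 85) = -5*(85 + 2*n**2) = -425 - 10*n**2)
(-11295 - 6877)/(-11721 + E(122)) = (-11295 - 6877)/(-11721 + (-425 - 10*122**2)) = -18172/(-11721 + (-425 - 10*14884)) = -18172/(-11721 + (-425 - 148840)) = -18172/(-11721 - 149265) = -18172/(-160986) = -18172*(-1/160986) = 1298/11499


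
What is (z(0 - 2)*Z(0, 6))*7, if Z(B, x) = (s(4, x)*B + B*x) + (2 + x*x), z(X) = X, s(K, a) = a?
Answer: -532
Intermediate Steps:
Z(B, x) = 2 + x² + 2*B*x (Z(B, x) = (x*B + B*x) + (2 + x*x) = (B*x + B*x) + (2 + x²) = 2*B*x + (2 + x²) = 2 + x² + 2*B*x)
(z(0 - 2)*Z(0, 6))*7 = ((0 - 2)*(2 + 6² + 2*0*6))*7 = -2*(2 + 36 + 0)*7 = -2*38*7 = -76*7 = -532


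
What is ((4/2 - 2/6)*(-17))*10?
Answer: -850/3 ≈ -283.33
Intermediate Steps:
((4/2 - 2/6)*(-17))*10 = ((4*(1/2) - 2*1/6)*(-17))*10 = ((2 - 1/3)*(-17))*10 = ((5/3)*(-17))*10 = -85/3*10 = -850/3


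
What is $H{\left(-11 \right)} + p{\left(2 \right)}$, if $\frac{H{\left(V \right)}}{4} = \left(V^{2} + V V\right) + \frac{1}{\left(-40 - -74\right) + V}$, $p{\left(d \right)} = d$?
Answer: $\frac{22314}{23} \approx 970.17$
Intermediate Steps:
$H{\left(V \right)} = \frac{4}{34 + V} + 8 V^{2}$ ($H{\left(V \right)} = 4 \left(\left(V^{2} + V V\right) + \frac{1}{\left(-40 - -74\right) + V}\right) = 4 \left(\left(V^{2} + V^{2}\right) + \frac{1}{\left(-40 + 74\right) + V}\right) = 4 \left(2 V^{2} + \frac{1}{34 + V}\right) = 4 \left(\frac{1}{34 + V} + 2 V^{2}\right) = \frac{4}{34 + V} + 8 V^{2}$)
$H{\left(-11 \right)} + p{\left(2 \right)} = \frac{4 \left(1 + 2 \left(-11\right)^{3} + 68 \left(-11\right)^{2}\right)}{34 - 11} + 2 = \frac{4 \left(1 + 2 \left(-1331\right) + 68 \cdot 121\right)}{23} + 2 = 4 \cdot \frac{1}{23} \left(1 - 2662 + 8228\right) + 2 = 4 \cdot \frac{1}{23} \cdot 5567 + 2 = \frac{22268}{23} + 2 = \frac{22314}{23}$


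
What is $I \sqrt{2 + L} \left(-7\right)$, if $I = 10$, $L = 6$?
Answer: $- 140 \sqrt{2} \approx -197.99$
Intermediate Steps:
$I \sqrt{2 + L} \left(-7\right) = 10 \sqrt{2 + 6} \left(-7\right) = 10 \sqrt{8} \left(-7\right) = 10 \cdot 2 \sqrt{2} \left(-7\right) = 20 \sqrt{2} \left(-7\right) = - 140 \sqrt{2}$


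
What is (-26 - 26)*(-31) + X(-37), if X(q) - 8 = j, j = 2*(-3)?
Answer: 1614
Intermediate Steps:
j = -6
X(q) = 2 (X(q) = 8 - 6 = 2)
(-26 - 26)*(-31) + X(-37) = (-26 - 26)*(-31) + 2 = -52*(-31) + 2 = 1612 + 2 = 1614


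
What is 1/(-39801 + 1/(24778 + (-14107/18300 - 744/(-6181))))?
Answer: -2802622989233/111547197481350333 ≈ -2.5125e-5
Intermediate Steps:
1/(-39801 + 1/(24778 + (-14107/18300 - 744/(-6181)))) = 1/(-39801 + 1/(24778 + (-14107*1/18300 - 744*(-1/6181)))) = 1/(-39801 + 1/(24778 + (-14107/18300 + 744/6181))) = 1/(-39801 + 1/(24778 - 73580167/113112300)) = 1/(-39801 + 1/(2802622989233/113112300)) = 1/(-39801 + 113112300/2802622989233) = 1/(-111547197481350333/2802622989233) = -2802622989233/111547197481350333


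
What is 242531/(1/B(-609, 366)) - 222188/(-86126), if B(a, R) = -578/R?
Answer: -3018328168715/7880529 ≈ -3.8301e+5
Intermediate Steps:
242531/(1/B(-609, 366)) - 222188/(-86126) = 242531/(1/(-578/366)) - 222188/(-86126) = 242531/(1/(-578*1/366)) - 222188*(-1/86126) = 242531/(1/(-289/183)) + 111094/43063 = 242531/(-183/289) + 111094/43063 = 242531*(-289/183) + 111094/43063 = -70091459/183 + 111094/43063 = -3018328168715/7880529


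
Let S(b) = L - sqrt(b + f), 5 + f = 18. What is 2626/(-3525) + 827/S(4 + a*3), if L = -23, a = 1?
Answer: -68385659/1794225 + 1654*sqrt(5)/509 ≈ -30.848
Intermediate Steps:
f = 13 (f = -5 + 18 = 13)
S(b) = -23 - sqrt(13 + b) (S(b) = -23 - sqrt(b + 13) = -23 - sqrt(13 + b))
2626/(-3525) + 827/S(4 + a*3) = 2626/(-3525) + 827/(-23 - sqrt(13 + (4 + 1*3))) = 2626*(-1/3525) + 827/(-23 - sqrt(13 + (4 + 3))) = -2626/3525 + 827/(-23 - sqrt(13 + 7)) = -2626/3525 + 827/(-23 - sqrt(20)) = -2626/3525 + 827/(-23 - 2*sqrt(5))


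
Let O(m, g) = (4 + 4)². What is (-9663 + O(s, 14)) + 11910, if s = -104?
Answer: 2311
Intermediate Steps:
O(m, g) = 64 (O(m, g) = 8² = 64)
(-9663 + O(s, 14)) + 11910 = (-9663 + 64) + 11910 = -9599 + 11910 = 2311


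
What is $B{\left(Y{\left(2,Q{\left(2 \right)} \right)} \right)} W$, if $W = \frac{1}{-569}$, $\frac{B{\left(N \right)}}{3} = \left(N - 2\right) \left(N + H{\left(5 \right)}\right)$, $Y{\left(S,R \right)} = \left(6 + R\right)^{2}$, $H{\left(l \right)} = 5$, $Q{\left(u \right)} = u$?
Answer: $- \frac{12834}{569} \approx -22.555$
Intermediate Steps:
$B{\left(N \right)} = 3 \left(-2 + N\right) \left(5 + N\right)$ ($B{\left(N \right)} = 3 \left(N - 2\right) \left(N + 5\right) = 3 \left(-2 + N\right) \left(5 + N\right)$)
$W = - \frac{1}{569} \approx -0.0017575$
$B{\left(Y{\left(2,Q{\left(2 \right)} \right)} \right)} W = \left(-30 + 3 \left(\left(6 + 2\right)^{2}\right)^{2} + 9 \left(6 + 2\right)^{2}\right) \left(- \frac{1}{569}\right) = \left(-30 + 3 \left(8^{2}\right)^{2} + 9 \cdot 8^{2}\right) \left(- \frac{1}{569}\right) = \left(-30 + 3 \cdot 64^{2} + 9 \cdot 64\right) \left(- \frac{1}{569}\right) = \left(-30 + 3 \cdot 4096 + 576\right) \left(- \frac{1}{569}\right) = \left(-30 + 12288 + 576\right) \left(- \frac{1}{569}\right) = 12834 \left(- \frac{1}{569}\right) = - \frac{12834}{569}$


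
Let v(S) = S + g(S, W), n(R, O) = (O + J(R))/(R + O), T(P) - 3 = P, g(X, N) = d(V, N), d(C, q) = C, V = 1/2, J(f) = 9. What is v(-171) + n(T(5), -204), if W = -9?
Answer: -33223/196 ≈ -169.51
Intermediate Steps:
V = 1/2 ≈ 0.50000
g(X, N) = 1/2
T(P) = 3 + P
n(R, O) = (9 + O)/(O + R) (n(R, O) = (O + 9)/(R + O) = (9 + O)/(O + R))
v(S) = 1/2 + S (v(S) = S + 1/2 = 1/2 + S)
v(-171) + n(T(5), -204) = (1/2 - 171) + (9 - 204)/(-204 + (3 + 5)) = -341/2 - 195/(-204 + 8) = -341/2 - 195/(-196) = -341/2 - 1/196*(-195) = -341/2 + 195/196 = -33223/196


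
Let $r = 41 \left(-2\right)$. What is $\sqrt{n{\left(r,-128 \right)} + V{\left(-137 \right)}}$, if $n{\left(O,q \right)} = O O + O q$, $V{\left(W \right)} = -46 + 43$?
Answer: $3 \sqrt{1913} \approx 131.21$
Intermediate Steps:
$r = -82$
$V{\left(W \right)} = -3$
$n{\left(O,q \right)} = O^{2} + O q$
$\sqrt{n{\left(r,-128 \right)} + V{\left(-137 \right)}} = \sqrt{- 82 \left(-82 - 128\right) - 3} = \sqrt{\left(-82\right) \left(-210\right) - 3} = \sqrt{17220 - 3} = \sqrt{17217} = 3 \sqrt{1913}$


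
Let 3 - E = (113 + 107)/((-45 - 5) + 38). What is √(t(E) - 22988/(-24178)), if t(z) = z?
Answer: √598167174/5181 ≈ 4.7206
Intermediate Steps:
E = 64/3 (E = 3 - (113 + 107)/((-45 - 5) + 38) = 3 - 220/(-50 + 38) = 3 - 220/(-12) = 3 - 220*(-1)/12 = 3 - 1*(-55/3) = 3 + 55/3 = 64/3 ≈ 21.333)
√(t(E) - 22988/(-24178)) = √(64/3 - 22988/(-24178)) = √(64/3 - 22988*(-1/24178)) = √(64/3 + 1642/1727) = √(115454/5181) = √598167174/5181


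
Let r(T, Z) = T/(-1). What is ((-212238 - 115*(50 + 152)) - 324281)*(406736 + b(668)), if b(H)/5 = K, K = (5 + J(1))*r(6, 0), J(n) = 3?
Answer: -227535729504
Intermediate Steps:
r(T, Z) = -T (r(T, Z) = T*(-1) = -T)
K = -48 (K = (5 + 3)*(-1*6) = 8*(-6) = -48)
b(H) = -240 (b(H) = 5*(-48) = -240)
((-212238 - 115*(50 + 152)) - 324281)*(406736 + b(668)) = ((-212238 - 115*(50 + 152)) - 324281)*(406736 - 240) = ((-212238 - 115*202) - 324281)*406496 = ((-212238 - 1*23230) - 324281)*406496 = ((-212238 - 23230) - 324281)*406496 = (-235468 - 324281)*406496 = -559749*406496 = -227535729504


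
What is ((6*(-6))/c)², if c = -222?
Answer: 36/1369 ≈ 0.026297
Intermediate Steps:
((6*(-6))/c)² = ((6*(-6))/(-222))² = (-36*(-1/222))² = (6/37)² = 36/1369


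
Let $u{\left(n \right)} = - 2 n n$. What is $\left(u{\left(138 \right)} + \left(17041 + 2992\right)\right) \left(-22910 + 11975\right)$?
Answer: $197431425$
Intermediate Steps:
$u{\left(n \right)} = - 2 n^{2}$
$\left(u{\left(138 \right)} + \left(17041 + 2992\right)\right) \left(-22910 + 11975\right) = \left(- 2 \cdot 138^{2} + \left(17041 + 2992\right)\right) \left(-22910 + 11975\right) = \left(\left(-2\right) 19044 + 20033\right) \left(-10935\right) = \left(-38088 + 20033\right) \left(-10935\right) = \left(-18055\right) \left(-10935\right) = 197431425$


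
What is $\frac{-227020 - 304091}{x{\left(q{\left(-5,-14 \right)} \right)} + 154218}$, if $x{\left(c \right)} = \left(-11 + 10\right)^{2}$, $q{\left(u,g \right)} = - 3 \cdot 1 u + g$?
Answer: $- \frac{531111}{154219} \approx -3.4439$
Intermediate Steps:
$q{\left(u,g \right)} = g - 3 u$ ($q{\left(u,g \right)} = - 3 u + g = g - 3 u$)
$x{\left(c \right)} = 1$ ($x{\left(c \right)} = \left(-1\right)^{2} = 1$)
$\frac{-227020 - 304091}{x{\left(q{\left(-5,-14 \right)} \right)} + 154218} = \frac{-227020 - 304091}{1 + 154218} = - \frac{531111}{154219}$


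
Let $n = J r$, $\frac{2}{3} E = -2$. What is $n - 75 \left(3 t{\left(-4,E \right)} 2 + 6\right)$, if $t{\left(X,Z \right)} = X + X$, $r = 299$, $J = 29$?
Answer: $11821$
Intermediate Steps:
$E = -3$ ($E = \frac{3}{2} \left(-2\right) = -3$)
$t{\left(X,Z \right)} = 2 X$
$n = 8671$ ($n = 29 \cdot 299 = 8671$)
$n - 75 \left(3 t{\left(-4,E \right)} 2 + 6\right) = 8671 - 75 \left(3 \cdot 2 \left(-4\right) 2 + 6\right) = 8671 - 75 \left(3 \left(-8\right) 2 + 6\right) = 8671 - 75 \left(\left(-24\right) 2 + 6\right) = 8671 - 75 \left(-48 + 6\right) = 8671 - 75 \left(-42\right) = 8671 - -3150 = 8671 + 3150 = 11821$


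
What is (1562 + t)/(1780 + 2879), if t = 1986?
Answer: 3548/4659 ≈ 0.76154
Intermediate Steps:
(1562 + t)/(1780 + 2879) = (1562 + 1986)/(1780 + 2879) = 3548/4659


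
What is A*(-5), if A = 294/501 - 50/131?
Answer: -22440/21877 ≈ -1.0257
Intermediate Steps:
A = 4488/21877 (A = 294*(1/501) - 50*1/131 = 98/167 - 50/131 = 4488/21877 ≈ 0.20515)
A*(-5) = (4488/21877)*(-5) = -22440/21877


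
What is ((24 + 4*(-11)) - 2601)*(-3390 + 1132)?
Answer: 5918218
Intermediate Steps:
((24 + 4*(-11)) - 2601)*(-3390 + 1132) = ((24 - 44) - 2601)*(-2258) = (-20 - 2601)*(-2258) = -2621*(-2258) = 5918218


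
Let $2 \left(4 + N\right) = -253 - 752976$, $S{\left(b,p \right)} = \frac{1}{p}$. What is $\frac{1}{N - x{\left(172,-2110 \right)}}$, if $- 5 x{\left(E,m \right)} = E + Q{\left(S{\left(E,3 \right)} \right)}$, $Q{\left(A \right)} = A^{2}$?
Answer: $- \frac{90}{33892567} \approx -2.6554 \cdot 10^{-6}$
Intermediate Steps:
$x{\left(E,m \right)} = - \frac{1}{45} - \frac{E}{5}$ ($x{\left(E,m \right)} = - \frac{E + \left(\frac{1}{3}\right)^{2}}{5} = - \frac{E + \frac{1}{9}}{5} = - \frac{\frac{1}{9} + E}{5} = - \frac{1}{45} - \frac{E}{5}$)
$N = - \frac{753237}{2}$ ($N = -4 + \frac{-253 - 752976}{2} = -4 + \frac{1}{2} \left(-753229\right) = -4 - \frac{753229}{2} = - \frac{753237}{2} \approx -3.7662 \cdot 10^{5}$)
$\frac{1}{N - x{\left(172,-2110 \right)}} = \frac{1}{- \frac{753237}{2} - \left(- \frac{1}{45} - \frac{172}{5}\right)} = \frac{1}{- \frac{753237}{2} - - \frac{1549}{45}} = \frac{1}{- \frac{753237}{2} + \frac{1549}{45}} = \frac{1}{- \frac{33892567}{90}} = - \frac{90}{33892567}$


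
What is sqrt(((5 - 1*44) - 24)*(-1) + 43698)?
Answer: sqrt(43761) ≈ 209.19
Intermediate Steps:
sqrt(((5 - 1*44) - 24)*(-1) + 43698) = sqrt(((5 - 44) - 24)*(-1) + 43698) = sqrt((-39 - 24)*(-1) + 43698) = sqrt(-63*(-1) + 43698) = sqrt(63 + 43698) = sqrt(43761)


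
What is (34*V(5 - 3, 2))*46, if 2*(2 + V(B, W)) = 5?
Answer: 782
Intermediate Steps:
V(B, W) = ½ (V(B, W) = -2 + (½)*5 = -2 + 5/2 = ½)
(34*V(5 - 3, 2))*46 = (34*(½))*46 = 17*46 = 782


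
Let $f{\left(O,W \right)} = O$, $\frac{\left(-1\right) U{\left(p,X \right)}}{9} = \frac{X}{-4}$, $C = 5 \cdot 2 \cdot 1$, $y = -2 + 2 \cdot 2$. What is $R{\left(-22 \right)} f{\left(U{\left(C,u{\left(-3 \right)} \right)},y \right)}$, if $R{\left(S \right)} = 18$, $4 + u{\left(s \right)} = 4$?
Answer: $0$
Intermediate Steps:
$u{\left(s \right)} = 0$ ($u{\left(s \right)} = -4 + 4 = 0$)
$y = 2$ ($y = -2 + 4 = 2$)
$C = 10$ ($C = 10 \cdot 1 = 10$)
$U{\left(p,X \right)} = \frac{9 X}{4}$ ($U{\left(p,X \right)} = - 9 \frac{X}{-4} = - 9 X \left(- \frac{1}{4}\right) = - 9 \left(- \frac{X}{4}\right) = \frac{9 X}{4}$)
$R{\left(-22 \right)} f{\left(U{\left(C,u{\left(-3 \right)} \right)},y \right)} = 18 \cdot \frac{9}{4} \cdot 0 = 18 \cdot 0 = 0$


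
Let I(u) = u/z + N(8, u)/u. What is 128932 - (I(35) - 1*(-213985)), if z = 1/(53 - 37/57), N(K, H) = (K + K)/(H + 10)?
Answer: -2600042329/29925 ≈ -86885.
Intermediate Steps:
N(K, H) = 2*K/(10 + H) (N(K, H) = (2*K)/(10 + H) = 2*K/(10 + H))
z = 57/2984 (z = 1/(53 - 37*1/57) = 1/(53 - 37/57) = 1/(2984/57) = 57/2984 ≈ 0.019102)
I(u) = 2984*u/57 + 16/(u*(10 + u)) (I(u) = u/(57/2984) + (2*8/(10 + u))/u = u*(2984/57) + (16/(10 + u))/u = 2984*u/57 + 16/(u*(10 + u)))
128932 - (I(35) - 1*(-213985)) = 128932 - ((8/57)*(114 + 373*35**2*(10 + 35))/(35*(10 + 35)) - 1*(-213985)) = 128932 - ((8/57)*(1/35)*(114 + 373*1225*45)/45 + 213985) = 128932 - ((8/57)*(1/35)*(1/45)*(114 + 20561625) + 213985) = 128932 - ((8/57)*(1/35)*(1/45)*20561739 + 213985) = 128932 - (54831304/29925 + 213985) = 128932 - 1*6458332429/29925 = 128932 - 6458332429/29925 = -2600042329/29925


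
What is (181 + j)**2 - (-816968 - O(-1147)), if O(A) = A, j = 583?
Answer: 1399517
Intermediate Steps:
(181 + j)**2 - (-816968 - O(-1147)) = (181 + 583)**2 - (-816968 - 1*(-1147)) = 764**2 - (-816968 + 1147) = 583696 - 1*(-815821) = 583696 + 815821 = 1399517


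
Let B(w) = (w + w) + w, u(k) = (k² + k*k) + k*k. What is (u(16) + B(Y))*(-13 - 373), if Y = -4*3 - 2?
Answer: -280236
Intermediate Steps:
u(k) = 3*k² (u(k) = (k² + k²) + k² = 2*k² + k² = 3*k²)
Y = -14 (Y = -12 - 2 = -14)
B(w) = 3*w (B(w) = 2*w + w = 3*w)
(u(16) + B(Y))*(-13 - 373) = (3*16² + 3*(-14))*(-13 - 373) = (3*256 - 42)*(-386) = (768 - 42)*(-386) = 726*(-386) = -280236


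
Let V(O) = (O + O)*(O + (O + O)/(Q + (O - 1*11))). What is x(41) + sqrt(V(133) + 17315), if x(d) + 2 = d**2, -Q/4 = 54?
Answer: 1679 + sqrt(114736071)/47 ≈ 1906.9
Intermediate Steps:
Q = -216 (Q = -4*54 = -216)
V(O) = 2*O*(O + 2*O/(-227 + O)) (V(O) = (O + O)*(O + (O + O)/(-216 + (O - 1*11))) = (2*O)*(O + (2*O)/(-216 + (O - 11))) = (2*O)*(O + (2*O)/(-216 + (-11 + O))) = (2*O)*(O + (2*O)/(-227 + O)) = (2*O)*(O + 2*O/(-227 + O)) = 2*O*(O + 2*O/(-227 + O)))
x(d) = -2 + d**2
x(41) + sqrt(V(133) + 17315) = (-2 + 41**2) + sqrt(2*133**2*(-225 + 133)/(-227 + 133) + 17315) = (-2 + 1681) + sqrt(2*17689*(-92)/(-94) + 17315) = 1679 + sqrt(2*17689*(-1/94)*(-92) + 17315) = 1679 + sqrt(1627388/47 + 17315) = 1679 + sqrt(2441193/47) = 1679 + sqrt(114736071)/47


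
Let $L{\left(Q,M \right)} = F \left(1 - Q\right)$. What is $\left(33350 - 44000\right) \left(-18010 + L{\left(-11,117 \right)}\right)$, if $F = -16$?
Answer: $193851300$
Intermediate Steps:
$L{\left(Q,M \right)} = -16 + 16 Q$ ($L{\left(Q,M \right)} = - 16 \left(1 - Q\right) = -16 + 16 Q$)
$\left(33350 - 44000\right) \left(-18010 + L{\left(-11,117 \right)}\right) = \left(33350 - 44000\right) \left(-18010 + \left(-16 + 16 \left(-11\right)\right)\right) = - 10650 \left(-18010 - 192\right) = \left(-10650\right) \left(-18202\right) = 193851300$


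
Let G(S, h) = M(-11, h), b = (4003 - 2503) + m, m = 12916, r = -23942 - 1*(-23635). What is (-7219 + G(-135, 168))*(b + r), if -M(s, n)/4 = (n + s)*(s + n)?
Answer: -1492943835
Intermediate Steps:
r = -307 (r = -23942 + 23635 = -307)
b = 14416 (b = (4003 - 2503) + 12916 = 1500 + 12916 = 14416)
M(s, n) = -4*(n + s)² (M(s, n) = -4*(n + s)*(s + n) = -4*(n + s)*(n + s) = -4*(n + s)²)
G(S, h) = -4*(-11 + h)² (G(S, h) = -4*(h - 11)² = -4*(-11 + h)²)
(-7219 + G(-135, 168))*(b + r) = (-7219 - 4*(-11 + 168)²)*(14416 - 307) = (-7219 - 4*157²)*14109 = (-7219 - 4*24649)*14109 = (-7219 - 98596)*14109 = -105815*14109 = -1492943835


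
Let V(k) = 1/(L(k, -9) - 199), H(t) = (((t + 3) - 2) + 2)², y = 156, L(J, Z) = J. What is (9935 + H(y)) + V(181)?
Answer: 633887/18 ≈ 35216.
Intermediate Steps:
H(t) = (3 + t)² (H(t) = (((3 + t) - 2) + 2)² = ((1 + t) + 2)² = (3 + t)²)
V(k) = 1/(-199 + k) (V(k) = 1/(k - 199) = 1/(-199 + k))
(9935 + H(y)) + V(181) = (9935 + (3 + 156)²) + 1/(-199 + 181) = (9935 + 159²) + 1/(-18) = (9935 + 25281) - 1/18 = 35216 - 1/18 = 633887/18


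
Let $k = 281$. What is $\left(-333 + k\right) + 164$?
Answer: $112$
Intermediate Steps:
$\left(-333 + k\right) + 164 = \left(-333 + 281\right) + 164 = -52 + 164 = 112$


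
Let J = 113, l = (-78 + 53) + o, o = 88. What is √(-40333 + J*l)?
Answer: I*√33214 ≈ 182.25*I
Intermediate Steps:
l = 63 (l = (-78 + 53) + 88 = -25 + 88 = 63)
√(-40333 + J*l) = √(-40333 + 113*63) = √(-40333 + 7119) = √(-33214) = I*√33214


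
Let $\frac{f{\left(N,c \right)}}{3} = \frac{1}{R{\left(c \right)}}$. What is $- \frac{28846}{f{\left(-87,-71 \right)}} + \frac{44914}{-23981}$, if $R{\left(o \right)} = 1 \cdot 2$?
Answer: $- \frac{1383646594}{71943} \approx -19233.0$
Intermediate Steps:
$R{\left(o \right)} = 2$
$f{\left(N,c \right)} = \frac{3}{2}$
$- \frac{28846}{f{\left(-87,-71 \right)}} + \frac{44914}{-23981} = - \frac{28846}{\frac{3}{2}} + \frac{44914}{-23981} = \left(-28846\right) \frac{2}{3} + 44914 \left(- \frac{1}{23981}\right) = - \frac{57692}{3} - \frac{44914}{23981} = - \frac{1383646594}{71943}$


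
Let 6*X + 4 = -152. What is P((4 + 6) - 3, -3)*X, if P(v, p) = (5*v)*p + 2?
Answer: 2678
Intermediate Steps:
P(v, p) = 2 + 5*p*v (P(v, p) = 5*p*v + 2 = 2 + 5*p*v)
X = -26 (X = -⅔ + (⅙)*(-152) = -⅔ - 76/3 = -26)
P((4 + 6) - 3, -3)*X = (2 + 5*(-3)*((4 + 6) - 3))*(-26) = (2 + 5*(-3)*(10 - 3))*(-26) = (2 + 5*(-3)*7)*(-26) = (2 - 105)*(-26) = -103*(-26) = 2678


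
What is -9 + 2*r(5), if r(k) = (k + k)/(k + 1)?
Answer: -17/3 ≈ -5.6667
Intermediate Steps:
r(k) = 2*k/(1 + k) (r(k) = (2*k)/(1 + k) = 2*k/(1 + k))
-9 + 2*r(5) = -9 + 2*(2*5/(1 + 5)) = -9 + 2*(2*5/6) = -9 + 2*(2*5*(⅙)) = -9 + 2*(5/3) = -9 + 10/3 = -17/3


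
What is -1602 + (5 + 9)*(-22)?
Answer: -1910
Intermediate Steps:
-1602 + (5 + 9)*(-22) = -1602 + 14*(-22) = -1602 - 308 = -1910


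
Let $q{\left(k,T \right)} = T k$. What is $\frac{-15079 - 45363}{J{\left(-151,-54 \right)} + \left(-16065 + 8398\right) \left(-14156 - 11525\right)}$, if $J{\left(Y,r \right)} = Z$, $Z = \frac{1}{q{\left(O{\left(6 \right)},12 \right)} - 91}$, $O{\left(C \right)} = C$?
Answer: $- \frac{574199}{1870514156} \approx -0.00030697$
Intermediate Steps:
$Z = - \frac{1}{19}$ ($Z = \frac{1}{12 \cdot 6 - 91} = \frac{1}{72 - 91} = \frac{1}{-19} = - \frac{1}{19} \approx -0.052632$)
$J{\left(Y,r \right)} = - \frac{1}{19}$
$\frac{-15079 - 45363}{J{\left(-151,-54 \right)} + \left(-16065 + 8398\right) \left(-14156 - 11525\right)} = \frac{-15079 - 45363}{- \frac{1}{19} + \left(-16065 + 8398\right) \left(-14156 - 11525\right)} = - \frac{60442}{- \frac{1}{19} - -196896227} = - \frac{60442}{- \frac{1}{19} + 196896227} = - \frac{60442}{\frac{3741028312}{19}} = \left(-60442\right) \frac{19}{3741028312} = - \frac{574199}{1870514156}$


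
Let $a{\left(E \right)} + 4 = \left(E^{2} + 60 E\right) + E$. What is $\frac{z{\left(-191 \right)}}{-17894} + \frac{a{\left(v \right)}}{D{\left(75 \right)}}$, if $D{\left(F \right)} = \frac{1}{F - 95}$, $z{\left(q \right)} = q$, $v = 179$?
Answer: $- \frac{15373093089}{17894} \approx -8.5912 \cdot 10^{5}$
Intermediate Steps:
$a{\left(E \right)} = -4 + E^{2} + 61 E$ ($a{\left(E \right)} = -4 + \left(\left(E^{2} + 60 E\right) + E\right) = -4 + \left(E^{2} + 61 E\right) = -4 + E^{2} + 61 E$)
$D{\left(F \right)} = \frac{1}{-95 + F}$
$\frac{z{\left(-191 \right)}}{-17894} + \frac{a{\left(v \right)}}{D{\left(75 \right)}} = - \frac{191}{-17894} + \frac{-4 + 179^{2} + 61 \cdot 179}{\frac{1}{-95 + 75}} = \left(-191\right) \left(- \frac{1}{17894}\right) + \frac{-4 + 32041 + 10919}{\frac{1}{-20}} = \frac{191}{17894} + \frac{42956}{- \frac{1}{20}} = \frac{191}{17894} + 42956 \left(-20\right) = \frac{191}{17894} - 859120 = - \frac{15373093089}{17894}$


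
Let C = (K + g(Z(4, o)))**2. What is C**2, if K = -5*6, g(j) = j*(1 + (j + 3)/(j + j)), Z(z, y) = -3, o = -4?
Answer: 1185921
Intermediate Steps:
g(j) = j*(1 + (3 + j)/(2*j)) (g(j) = j*(1 + (3 + j)/((2*j))) = j*(1 + (3 + j)*(1/(2*j))) = j*(1 + (3 + j)/(2*j)))
K = -30
C = 1089 (C = (-30 + (3/2 + (3/2)*(-3)))**2 = (-30 + (3/2 - 9/2))**2 = (-30 - 3)**2 = (-33)**2 = 1089)
C**2 = 1089**2 = 1185921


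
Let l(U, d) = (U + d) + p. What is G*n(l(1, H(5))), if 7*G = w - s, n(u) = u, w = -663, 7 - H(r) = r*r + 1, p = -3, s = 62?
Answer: 2175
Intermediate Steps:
H(r) = 6 - r² (H(r) = 7 - (r*r + 1) = 7 - (r² + 1) = 7 - (1 + r²) = 7 + (-1 - r²) = 6 - r²)
l(U, d) = -3 + U + d (l(U, d) = (U + d) - 3 = -3 + U + d)
G = -725/7 (G = (-663 - 1*62)/7 = (-663 - 62)/7 = (⅐)*(-725) = -725/7 ≈ -103.57)
G*n(l(1, H(5))) = -725*(-3 + 1 + (6 - 1*5²))/7 = -725*(-3 + 1 + (6 - 1*25))/7 = -725*(-3 + 1 + (6 - 25))/7 = -725*(-3 + 1 - 19)/7 = -725/7*(-21) = 2175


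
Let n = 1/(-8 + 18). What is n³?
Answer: 1/1000 ≈ 0.0010000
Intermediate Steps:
n = ⅒ (n = 1/10 = ⅒ ≈ 0.10000)
n³ = (⅒)³ = 1/1000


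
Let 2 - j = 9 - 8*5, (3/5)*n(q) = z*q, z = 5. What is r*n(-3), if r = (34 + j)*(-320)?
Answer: 536000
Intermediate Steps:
n(q) = 25*q/3 (n(q) = 5*(5*q)/3 = 25*q/3)
j = 33 (j = 2 - (9 - 8*5) = 2 - (9 - 40) = 2 - 1*(-31) = 2 + 31 = 33)
r = -21440 (r = (34 + 33)*(-320) = 67*(-320) = -21440)
r*n(-3) = -536000*(-3)/3 = -21440*(-25) = 536000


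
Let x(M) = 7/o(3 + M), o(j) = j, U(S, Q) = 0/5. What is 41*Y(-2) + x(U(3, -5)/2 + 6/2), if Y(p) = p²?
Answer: 991/6 ≈ 165.17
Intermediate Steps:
U(S, Q) = 0 (U(S, Q) = 0*(⅕) = 0)
x(M) = 7/(3 + M)
41*Y(-2) + x(U(3, -5)/2 + 6/2) = 41*(-2)² + 7/(3 + (0/2 + 6/2)) = 41*4 + 7/(3 + (0*(½) + 6*(½))) = 164 + 7/(3 + (0 + 3)) = 164 + 7/(3 + 3) = 164 + 7/6 = 991/6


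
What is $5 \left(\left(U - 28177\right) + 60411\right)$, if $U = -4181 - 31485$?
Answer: $-17160$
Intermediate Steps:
$U = -35666$
$5 \left(\left(U - 28177\right) + 60411\right) = 5 \left(\left(-35666 - 28177\right) + 60411\right) = 5 \left(-63843 + 60411\right) = 5 \left(-3432\right) = -17160$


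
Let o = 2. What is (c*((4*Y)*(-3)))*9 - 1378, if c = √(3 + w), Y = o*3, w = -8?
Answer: -1378 - 648*I*√5 ≈ -1378.0 - 1449.0*I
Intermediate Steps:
Y = 6 (Y = 2*3 = 6)
c = I*√5 (c = √(3 - 8) = √(-5) = I*√5 ≈ 2.2361*I)
(c*((4*Y)*(-3)))*9 - 1378 = ((I*√5)*((4*6)*(-3)))*9 - 1378 = ((I*√5)*(24*(-3)))*9 - 1378 = ((I*√5)*(-72))*9 - 1378 = -72*I*√5*9 - 1378 = -648*I*√5 - 1378 = -1378 - 648*I*√5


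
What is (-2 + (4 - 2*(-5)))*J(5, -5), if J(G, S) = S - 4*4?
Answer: -252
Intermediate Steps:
J(G, S) = -16 + S (J(G, S) = S - 16 = -16 + S)
(-2 + (4 - 2*(-5)))*J(5, -5) = (-2 + (4 - 2*(-5)))*(-16 - 5) = (-2 + (4 + 10))*(-21) = (-2 + 14)*(-21) = 12*(-21) = -252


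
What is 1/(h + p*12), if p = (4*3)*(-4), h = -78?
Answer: -1/654 ≈ -0.0015291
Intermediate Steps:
p = -48 (p = 12*(-4) = -48)
1/(h + p*12) = 1/(-78 - 48*12) = 1/(-78 - 576) = 1/(-654) = -1/654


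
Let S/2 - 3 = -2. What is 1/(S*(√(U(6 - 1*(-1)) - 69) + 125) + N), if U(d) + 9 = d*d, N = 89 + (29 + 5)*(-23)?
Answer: -443/196365 - 2*I*√29/196365 ≈ -0.002256 - 5.4848e-5*I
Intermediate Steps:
S = 2 (S = 6 + 2*(-2) = 6 - 4 = 2)
N = -693 (N = 89 + 34*(-23) = 89 - 782 = -693)
U(d) = -9 + d² (U(d) = -9 + d*d = -9 + d²)
1/(S*(√(U(6 - 1*(-1)) - 69) + 125) + N) = 1/(2*(√((-9 + (6 - 1*(-1))²) - 69) + 125) - 693) = 1/(2*(√((-9 + (6 + 1)²) - 69) + 125) - 693) = 1/(2*(√((-9 + 7²) - 69) + 125) - 693) = 1/(2*(√((-9 + 49) - 69) + 125) - 693) = 1/(2*(√(40 - 69) + 125) - 693) = 1/(2*(√(-29) + 125) - 693) = 1/(2*(I*√29 + 125) - 693) = 1/(2*(125 + I*√29) - 693) = 1/((250 + 2*I*√29) - 693) = 1/(-443 + 2*I*√29)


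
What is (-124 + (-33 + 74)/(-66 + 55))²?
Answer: 1974025/121 ≈ 16314.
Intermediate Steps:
(-124 + (-33 + 74)/(-66 + 55))² = (-124 + 41/(-11))² = (-124 + 41*(-1/11))² = (-124 - 41/11)² = (-1405/11)² = 1974025/121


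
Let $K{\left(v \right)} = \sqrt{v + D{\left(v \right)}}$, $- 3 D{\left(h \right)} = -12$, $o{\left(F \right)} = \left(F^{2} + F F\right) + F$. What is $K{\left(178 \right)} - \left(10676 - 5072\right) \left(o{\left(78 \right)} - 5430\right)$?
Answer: $-38196864 + \sqrt{182} \approx -3.8197 \cdot 10^{7}$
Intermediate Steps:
$o{\left(F \right)} = F + 2 F^{2}$ ($o{\left(F \right)} = \left(F^{2} + F^{2}\right) + F = 2 F^{2} + F = F + 2 F^{2}$)
$D{\left(h \right)} = 4$ ($D{\left(h \right)} = \left(- \frac{1}{3}\right) \left(-12\right) = 4$)
$K{\left(v \right)} = \sqrt{4 + v}$ ($K{\left(v \right)} = \sqrt{v + 4} = \sqrt{4 + v}$)
$K{\left(178 \right)} - \left(10676 - 5072\right) \left(o{\left(78 \right)} - 5430\right) = \sqrt{4 + 178} - \left(10676 - 5072\right) \left(78 \left(1 + 2 \cdot 78\right) - 5430\right) = \sqrt{182} - 5604 \left(78 \left(1 + 156\right) - 5430\right) = \sqrt{182} - 5604 \left(78 \cdot 157 - 5430\right) = \sqrt{182} - 5604 \left(12246 - 5430\right) = \sqrt{182} - 5604 \cdot 6816 = \sqrt{182} - 38196864 = -38196864 + \sqrt{182}$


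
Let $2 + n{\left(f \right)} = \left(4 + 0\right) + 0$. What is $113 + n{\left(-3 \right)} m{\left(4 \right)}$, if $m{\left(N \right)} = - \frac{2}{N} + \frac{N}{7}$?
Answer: $\frac{792}{7} \approx 113.14$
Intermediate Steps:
$m{\left(N \right)} = - \frac{2}{N} + \frac{N}{7}$ ($m{\left(N \right)} = - \frac{2}{N} + N \frac{1}{7} = - \frac{2}{N} + \frac{N}{7}$)
$n{\left(f \right)} = 2$ ($n{\left(f \right)} = -2 + \left(\left(4 + 0\right) + 0\right) = -2 + \left(4 + 0\right) = -2 + 4 = 2$)
$113 + n{\left(-3 \right)} m{\left(4 \right)} = 113 + 2 \left(- \frac{2}{4} + \frac{1}{7} \cdot 4\right) = 113 + 2 \left(\left(-2\right) \frac{1}{4} + \frac{4}{7}\right) = 113 + 2 \left(- \frac{1}{2} + \frac{4}{7}\right) = 113 + 2 \cdot \frac{1}{14} = 113 + \frac{1}{7} = \frac{792}{7}$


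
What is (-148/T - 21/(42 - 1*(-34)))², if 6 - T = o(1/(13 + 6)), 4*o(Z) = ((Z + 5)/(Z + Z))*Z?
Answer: 11648237329/15023376 ≈ 775.34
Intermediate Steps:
o(Z) = 5/8 + Z/8 (o(Z) = (((Z + 5)/(Z + Z))*Z)/4 = (((5 + Z)/((2*Z)))*Z)/4 = (((5 + Z)*(1/(2*Z)))*Z)/4 = (((5 + Z)/(2*Z))*Z)/4 = (5/2 + Z/2)/4 = 5/8 + Z/8)
T = 102/19 (T = 6 - (5/8 + 1/(8*(13 + 6))) = 6 - (5/8 + (⅛)/19) = 6 - (5/8 + (⅛)*(1/19)) = 6 - (5/8 + 1/152) = 6 - 1*12/19 = 6 - 12/19 = 102/19 ≈ 5.3684)
(-148/T - 21/(42 - 1*(-34)))² = (-148/102/19 - 21/(42 - 1*(-34)))² = (-148*19/102 - 21/(42 + 34))² = (-1406/51 - 21/76)² = (-107927/3876)² = 11648237329/15023376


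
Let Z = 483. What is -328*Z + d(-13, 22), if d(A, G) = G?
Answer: -158402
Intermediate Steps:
-328*Z + d(-13, 22) = -328*483 + 22 = -158424 + 22 = -158402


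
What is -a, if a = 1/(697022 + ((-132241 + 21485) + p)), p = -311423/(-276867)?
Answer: -276867/162318020045 ≈ -1.7057e-6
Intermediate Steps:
p = 311423/276867 (p = -311423*(-1/276867) = 311423/276867 ≈ 1.1248)
a = 276867/162318020045 (a = 1/(697022 + ((-132241 + 21485) + 311423/276867)) = 1/(697022 + (-110756 + 311423/276867)) = 1/(697022 - 30664370029/276867) = 1/(162318020045/276867) = 276867/162318020045 ≈ 1.7057e-6)
-a = -1*276867/162318020045 = -276867/162318020045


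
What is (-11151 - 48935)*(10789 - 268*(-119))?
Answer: -2564530566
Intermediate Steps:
(-11151 - 48935)*(10789 - 268*(-119)) = -60086*(10789 + 31892) = -60086*42681 = -2564530566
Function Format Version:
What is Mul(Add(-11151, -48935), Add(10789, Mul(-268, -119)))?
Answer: -2564530566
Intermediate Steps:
Mul(Add(-11151, -48935), Add(10789, Mul(-268, -119))) = Mul(-60086, Add(10789, 31892)) = Mul(-60086, 42681) = -2564530566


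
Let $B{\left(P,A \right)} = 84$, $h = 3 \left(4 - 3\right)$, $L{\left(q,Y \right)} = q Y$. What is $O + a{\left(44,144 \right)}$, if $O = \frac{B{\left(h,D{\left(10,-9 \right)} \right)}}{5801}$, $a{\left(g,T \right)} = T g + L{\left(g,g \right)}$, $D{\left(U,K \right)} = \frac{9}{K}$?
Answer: $\frac{47985956}{5801} \approx 8272.0$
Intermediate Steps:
$L{\left(q,Y \right)} = Y q$
$a{\left(g,T \right)} = g^{2} + T g$ ($a{\left(g,T \right)} = T g + g g = T g + g^{2} = g^{2} + T g$)
$h = 3$ ($h = 3 \cdot 1 = 3$)
$O = \frac{84}{5801} \approx 0.01448$
$O + a{\left(44,144 \right)} = \frac{84}{5801} + 44 \left(144 + 44\right) = \frac{84}{5801} + 44 \cdot 188 = \frac{84}{5801} + 8272 = \frac{47985956}{5801}$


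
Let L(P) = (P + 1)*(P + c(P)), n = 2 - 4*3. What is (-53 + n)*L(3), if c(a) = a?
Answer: -1512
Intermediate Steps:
n = -10 (n = 2 - 12 = -10)
L(P) = 2*P*(1 + P) (L(P) = (P + 1)*(P + P) = (1 + P)*(2*P) = 2*P*(1 + P))
(-53 + n)*L(3) = (-53 - 10)*(2*3*(1 + 3)) = -126*3*4 = -63*24 = -1512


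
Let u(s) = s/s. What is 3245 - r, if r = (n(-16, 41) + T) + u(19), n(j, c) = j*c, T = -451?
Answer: 4351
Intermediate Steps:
n(j, c) = c*j
u(s) = 1
r = -1106 (r = (41*(-16) - 451) + 1 = (-656 - 451) + 1 = -1107 + 1 = -1106)
3245 - r = 3245 - 1*(-1106) = 3245 + 1106 = 4351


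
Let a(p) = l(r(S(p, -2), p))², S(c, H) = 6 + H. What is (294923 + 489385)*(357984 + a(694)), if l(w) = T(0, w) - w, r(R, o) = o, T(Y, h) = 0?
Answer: 658520682960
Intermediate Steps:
l(w) = -w (l(w) = 0 - w = -w)
a(p) = p² (a(p) = (-p)² = p²)
(294923 + 489385)*(357984 + a(694)) = (294923 + 489385)*(357984 + 694²) = 784308*(357984 + 481636) = 784308*839620 = 658520682960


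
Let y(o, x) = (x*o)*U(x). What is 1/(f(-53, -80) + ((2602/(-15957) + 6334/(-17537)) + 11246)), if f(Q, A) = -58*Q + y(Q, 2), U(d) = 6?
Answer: 279837909/3829155243844 ≈ 7.3081e-5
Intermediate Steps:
y(o, x) = 6*o*x (y(o, x) = (x*o)*6 = (o*x)*6 = 6*o*x)
f(Q, A) = -46*Q (f(Q, A) = -58*Q + 6*Q*2 = -58*Q + 12*Q = -46*Q)
1/(f(-53, -80) + ((2602/(-15957) + 6334/(-17537)) + 11246)) = 1/(-46*(-53) + ((2602/(-15957) + 6334/(-17537)) + 11246)) = 1/(2438 + ((2602*(-1/15957) + 6334*(-1/17537)) + 11246)) = 1/(2438 + ((-2602/15957 - 6334/17537) + 11246)) = 1/(2438 + (-146702912/279837909 + 11246)) = 1/(2438 + 3146910421702/279837909) = 1/(3829155243844/279837909) = 279837909/3829155243844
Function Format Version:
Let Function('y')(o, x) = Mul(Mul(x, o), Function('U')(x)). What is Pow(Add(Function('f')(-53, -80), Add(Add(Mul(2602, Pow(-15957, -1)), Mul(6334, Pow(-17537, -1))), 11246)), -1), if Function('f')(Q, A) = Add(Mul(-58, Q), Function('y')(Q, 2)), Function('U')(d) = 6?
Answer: Rational(279837909, 3829155243844) ≈ 7.3081e-5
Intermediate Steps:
Function('y')(o, x) = Mul(6, o, x) (Function('y')(o, x) = Mul(Mul(x, o), 6) = Mul(Mul(o, x), 6) = Mul(6, o, x))
Function('f')(Q, A) = Mul(-46, Q) (Function('f')(Q, A) = Add(Mul(-58, Q), Mul(6, Q, 2)) = Add(Mul(-58, Q), Mul(12, Q)) = Mul(-46, Q))
Pow(Add(Function('f')(-53, -80), Add(Add(Mul(2602, Pow(-15957, -1)), Mul(6334, Pow(-17537, -1))), 11246)), -1) = Pow(Add(Mul(-46, -53), Add(Add(Mul(2602, Pow(-15957, -1)), Mul(6334, Pow(-17537, -1))), 11246)), -1) = Pow(Add(2438, Add(Add(Mul(2602, Rational(-1, 15957)), Mul(6334, Rational(-1, 17537))), 11246)), -1) = Pow(Add(2438, Add(Add(Rational(-2602, 15957), Rational(-6334, 17537)), 11246)), -1) = Pow(Add(2438, Add(Rational(-146702912, 279837909), 11246)), -1) = Pow(Add(2438, Rational(3146910421702, 279837909)), -1) = Pow(Rational(3829155243844, 279837909), -1) = Rational(279837909, 3829155243844)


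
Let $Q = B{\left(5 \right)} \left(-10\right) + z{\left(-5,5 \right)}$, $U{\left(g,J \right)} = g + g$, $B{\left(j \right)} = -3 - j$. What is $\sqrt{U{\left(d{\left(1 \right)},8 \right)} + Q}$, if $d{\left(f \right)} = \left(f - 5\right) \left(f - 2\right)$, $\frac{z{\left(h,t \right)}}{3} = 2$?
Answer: $\sqrt{94} \approx 9.6954$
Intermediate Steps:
$z{\left(h,t \right)} = 6$ ($z{\left(h,t \right)} = 3 \cdot 2 = 6$)
$d{\left(f \right)} = \left(-5 + f\right) \left(-2 + f\right)$
$U{\left(g,J \right)} = 2 g$
$Q = 86$ ($Q = \left(-3 - 5\right) \left(-10\right) + 6 = \left(-8\right) \left(-10\right) + 6 = 80 + 6 = 86$)
$\sqrt{U{\left(d{\left(1 \right)},8 \right)} + Q} = \sqrt{2 \left(10 + 1^{2} - 7\right) + 86} = \sqrt{2 \left(10 + 1 - 7\right) + 86} = \sqrt{2 \cdot 4 + 86} = \sqrt{8 + 86} = \sqrt{94}$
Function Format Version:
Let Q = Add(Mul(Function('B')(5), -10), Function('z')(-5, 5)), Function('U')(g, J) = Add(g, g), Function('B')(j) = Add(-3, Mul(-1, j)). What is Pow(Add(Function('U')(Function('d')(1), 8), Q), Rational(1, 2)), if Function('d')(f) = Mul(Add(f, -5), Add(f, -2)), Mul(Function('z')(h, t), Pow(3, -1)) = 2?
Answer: Pow(94, Rational(1, 2)) ≈ 9.6954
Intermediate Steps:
Function('z')(h, t) = 6 (Function('z')(h, t) = Mul(3, 2) = 6)
Function('d')(f) = Mul(Add(-5, f), Add(-2, f))
Function('U')(g, J) = Mul(2, g)
Q = 86 (Q = Add(Mul(Add(-3, Mul(-1, 5)), -10), 6) = Add(Mul(Add(-3, -5), -10), 6) = Add(Mul(-8, -10), 6) = Add(80, 6) = 86)
Pow(Add(Function('U')(Function('d')(1), 8), Q), Rational(1, 2)) = Pow(Add(Mul(2, Add(10, Pow(1, 2), Mul(-7, 1))), 86), Rational(1, 2)) = Pow(Add(Mul(2, Add(10, 1, -7)), 86), Rational(1, 2)) = Pow(Add(Mul(2, 4), 86), Rational(1, 2)) = Pow(Add(8, 86), Rational(1, 2)) = Pow(94, Rational(1, 2))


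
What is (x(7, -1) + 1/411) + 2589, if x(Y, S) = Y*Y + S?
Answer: 1083808/411 ≈ 2637.0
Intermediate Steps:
x(Y, S) = S + Y² (x(Y, S) = Y² + S = S + Y²)
(x(7, -1) + 1/411) + 2589 = ((-1 + 7²) + 1/411) + 2589 = ((-1 + 49) + 1/411) + 2589 = (48 + 1/411) + 2589 = 19729/411 + 2589 = 1083808/411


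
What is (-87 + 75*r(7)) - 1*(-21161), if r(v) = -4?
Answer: 20774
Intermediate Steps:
(-87 + 75*r(7)) - 1*(-21161) = (-87 + 75*(-4)) - 1*(-21161) = (-87 - 300) + 21161 = -387 + 21161 = 20774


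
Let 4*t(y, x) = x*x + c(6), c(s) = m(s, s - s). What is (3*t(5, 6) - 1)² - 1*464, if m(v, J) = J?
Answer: 212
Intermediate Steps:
c(s) = 0 (c(s) = s - s = 0)
t(y, x) = x²/4 (t(y, x) = (x*x + 0)/4 = (x² + 0)/4 = x²/4)
(3*t(5, 6) - 1)² - 1*464 = (3*((¼)*6²) - 1)² - 1*464 = (3*((¼)*36) - 1)² - 464 = (3*9 - 1)² - 464 = (27 - 1)² - 464 = 26² - 464 = 676 - 464 = 212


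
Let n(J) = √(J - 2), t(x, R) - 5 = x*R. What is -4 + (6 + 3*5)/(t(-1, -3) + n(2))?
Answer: -11/8 ≈ -1.3750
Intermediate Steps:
t(x, R) = 5 + R*x (t(x, R) = 5 + x*R = 5 + R*x)
n(J) = √(-2 + J)
-4 + (6 + 3*5)/(t(-1, -3) + n(2)) = -4 + (6 + 3*5)/((5 - 3*(-1)) + √(-2 + 2)) = -4 + (6 + 15)/((5 + 3) + √0) = -4 + 21/(8 + 0) = -4 + 21/8 = -11/8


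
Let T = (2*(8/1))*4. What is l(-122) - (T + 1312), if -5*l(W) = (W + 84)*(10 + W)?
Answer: -11136/5 ≈ -2227.2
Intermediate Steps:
T = 64 (T = (2*(8*1))*4 = (2*8)*4 = 16*4 = 64)
l(W) = -(10 + W)*(84 + W)/5 (l(W) = -(W + 84)*(10 + W)/5 = -(84 + W)*(10 + W)/5 = -(10 + W)*(84 + W)/5)
l(-122) - (T + 1312) = (-168 - 94/5*(-122) - ⅕*(-122)²) - (64 + 1312) = (-168 + 11468/5 - ⅕*14884) - 1*1376 = (-168 + 11468/5 - 14884/5) - 1376 = -4256/5 - 1376 = -11136/5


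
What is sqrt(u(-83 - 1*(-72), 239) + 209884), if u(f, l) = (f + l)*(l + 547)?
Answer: 2*sqrt(97273) ≈ 623.77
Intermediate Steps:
u(f, l) = (547 + l)*(f + l) (u(f, l) = (f + l)*(547 + l) = (547 + l)*(f + l))
sqrt(u(-83 - 1*(-72), 239) + 209884) = sqrt((239**2 + 547*(-83 - 1*(-72)) + 547*239 + (-83 - 1*(-72))*239) + 209884) = sqrt((57121 + 547*(-83 + 72) + 130733 + (-83 + 72)*239) + 209884) = sqrt((57121 + 547*(-11) + 130733 - 11*239) + 209884) = sqrt((57121 - 6017 + 130733 - 2629) + 209884) = sqrt(179208 + 209884) = sqrt(389092) = 2*sqrt(97273)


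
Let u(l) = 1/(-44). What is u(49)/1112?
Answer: -1/48928 ≈ -2.0438e-5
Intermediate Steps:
u(l) = -1/44
u(49)/1112 = -1/44/1112 = -1/44*1/1112 = -1/48928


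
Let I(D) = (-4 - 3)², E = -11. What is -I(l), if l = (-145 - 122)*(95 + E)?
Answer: -49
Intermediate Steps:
l = -22428 (l = (-145 - 122)*(95 - 11) = -267*84 = -22428)
I(D) = 49 (I(D) = (-7)² = 49)
-I(l) = -1*49 = -49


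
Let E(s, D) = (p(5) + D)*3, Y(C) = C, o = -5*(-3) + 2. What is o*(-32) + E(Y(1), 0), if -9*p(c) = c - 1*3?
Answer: -1634/3 ≈ -544.67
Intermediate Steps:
o = 17 (o = 15 + 2 = 17)
p(c) = ⅓ - c/9 (p(c) = -(c - 1*3)/9 = -(c - 3)/9 = -(-3 + c)/9 = ⅓ - c/9)
E(s, D) = -⅔ + 3*D (E(s, D) = ((⅓ - ⅑*5) + D)*3 = ((⅓ - 5/9) + D)*3 = (-2/9 + D)*3 = -⅔ + 3*D)
o*(-32) + E(Y(1), 0) = 17*(-32) + (-⅔ + 3*0) = -544 + (-⅔ + 0) = -544 - ⅔ = -1634/3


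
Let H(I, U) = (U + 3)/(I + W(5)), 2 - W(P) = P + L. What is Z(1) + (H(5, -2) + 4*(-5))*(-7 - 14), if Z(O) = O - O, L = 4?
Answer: 861/2 ≈ 430.50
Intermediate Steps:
Z(O) = 0
W(P) = -2 - P (W(P) = 2 - (P + 4) = 2 - (4 + P) = 2 + (-4 - P) = -2 - P)
H(I, U) = (3 + U)/(-7 + I) (H(I, U) = (U + 3)/(I + (-2 - 1*5)) = (3 + U)/(I + (-2 - 5)) = (3 + U)/(I - 7) = (3 + U)/(-7 + I))
Z(1) + (H(5, -2) + 4*(-5))*(-7 - 14) = 0 + ((3 - 2)/(-7 + 5) + 4*(-5))*(-7 - 14) = 0 + (1/(-2) - 20)*(-21) = 0 + (-½*1 - 20)*(-21) = 0 + (-½ - 20)*(-21) = 0 - 41/2*(-21) = 0 + 861/2 = 861/2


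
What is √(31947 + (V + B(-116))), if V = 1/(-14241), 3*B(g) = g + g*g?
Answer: √7380856895646/14241 ≈ 190.77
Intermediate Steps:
B(g) = g/3 + g²/3 (B(g) = (g + g*g)/3 = (g + g²)/3 = g/3 + g²/3)
V = -1/14241 ≈ -7.0220e-5
√(31947 + (V + B(-116))) = √(31947 + (-1/14241 + (⅓)*(-116)*(1 - 116))) = √(31947 + (-1/14241 + (⅓)*(-116)*(-115))) = √(31947 + (-1/14241 + 13340/3)) = √(31947 + 63324979/14241) = √(518282206/14241) = √7380856895646/14241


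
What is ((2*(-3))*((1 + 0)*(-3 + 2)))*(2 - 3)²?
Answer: 6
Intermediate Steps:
((2*(-3))*((1 + 0)*(-3 + 2)))*(2 - 3)² = -6*(-1)*(-1)² = -6*(-1)*1 = 6*1 = 6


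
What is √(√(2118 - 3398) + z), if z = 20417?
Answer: √(20417 + 16*I*√5) ≈ 142.89 + 0.125*I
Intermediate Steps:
√(√(2118 - 3398) + z) = √(√(2118 - 3398) + 20417) = √(√(-1280) + 20417) = √(16*I*√5 + 20417) = √(20417 + 16*I*√5)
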